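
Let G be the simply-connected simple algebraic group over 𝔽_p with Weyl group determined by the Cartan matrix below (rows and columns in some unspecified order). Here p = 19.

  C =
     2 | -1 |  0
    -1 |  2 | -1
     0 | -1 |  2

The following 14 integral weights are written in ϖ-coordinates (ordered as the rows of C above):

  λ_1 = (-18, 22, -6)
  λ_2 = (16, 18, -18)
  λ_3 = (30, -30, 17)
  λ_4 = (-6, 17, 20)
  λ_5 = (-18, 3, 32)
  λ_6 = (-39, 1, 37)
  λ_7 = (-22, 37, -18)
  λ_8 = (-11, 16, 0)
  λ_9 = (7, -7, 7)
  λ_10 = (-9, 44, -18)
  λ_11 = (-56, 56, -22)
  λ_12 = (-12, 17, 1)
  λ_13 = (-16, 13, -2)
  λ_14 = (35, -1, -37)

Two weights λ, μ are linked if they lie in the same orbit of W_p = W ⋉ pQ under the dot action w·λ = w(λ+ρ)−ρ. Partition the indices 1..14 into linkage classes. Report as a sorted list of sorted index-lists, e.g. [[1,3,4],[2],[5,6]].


Root system A_3: the 3×3 matrix C matches after relabeling.

Ā_19 reps of the 14 weights (A_3, coords as presented):

    [1] (13, 1, 1)
    [2] (0, 2, 0)
    [3] (10, 7, 1)
    [4] (13, 1, 1)
    [5] (13, 1, 1)
    [6] (0, 2, 0)
    [7] (0, 2, 0)
    [8] (10, 7, 1)
    [9] (2, 6, 2)
    [10] (10, 7, 1)
    [11] (0, 2, 0)
    [12] (10, 7, 1)
    [13] (13, 1, 1)
    [14] (0, 2, 0)

These 14 weights hit 4 W_19-dot-orbits; sizes (4, 5, 4, 1):

[[1, 4, 5, 13], [2, 6, 7, 11, 14], [3, 8, 10, 12], [9]]


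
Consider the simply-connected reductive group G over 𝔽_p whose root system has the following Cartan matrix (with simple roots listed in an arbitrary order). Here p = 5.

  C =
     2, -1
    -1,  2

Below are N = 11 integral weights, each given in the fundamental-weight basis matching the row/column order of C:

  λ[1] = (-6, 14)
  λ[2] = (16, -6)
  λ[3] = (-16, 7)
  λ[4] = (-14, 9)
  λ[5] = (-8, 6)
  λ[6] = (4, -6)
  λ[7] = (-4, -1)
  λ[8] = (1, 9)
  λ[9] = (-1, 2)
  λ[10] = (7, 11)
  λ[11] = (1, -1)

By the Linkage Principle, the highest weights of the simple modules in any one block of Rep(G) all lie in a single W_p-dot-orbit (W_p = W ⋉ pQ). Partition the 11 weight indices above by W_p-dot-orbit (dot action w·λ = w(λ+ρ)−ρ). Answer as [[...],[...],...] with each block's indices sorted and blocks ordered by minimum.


Root system A_2: the 2×2 matrix C matches after relabeling.

λ_j+ρ reflected into Ā_5 (⟨·,θ^∨⟩≤5); 2-tuples as given:

  1: (0, 5) · 2: (3, 2) · 3: (3, 2) · 4: (3, 2) · 5: (3, 2) · 6: (0, 5) · 7: (0, 3) · 8: (3, 2) · 9: (0, 3) · 10: (2, 0) · 11: (2, 0)

4 distinct reps among the 11 weights ⇒ 4 W_5-linkage classes:

[[1, 6], [2, 3, 4, 5, 8], [7, 9], [10, 11]]


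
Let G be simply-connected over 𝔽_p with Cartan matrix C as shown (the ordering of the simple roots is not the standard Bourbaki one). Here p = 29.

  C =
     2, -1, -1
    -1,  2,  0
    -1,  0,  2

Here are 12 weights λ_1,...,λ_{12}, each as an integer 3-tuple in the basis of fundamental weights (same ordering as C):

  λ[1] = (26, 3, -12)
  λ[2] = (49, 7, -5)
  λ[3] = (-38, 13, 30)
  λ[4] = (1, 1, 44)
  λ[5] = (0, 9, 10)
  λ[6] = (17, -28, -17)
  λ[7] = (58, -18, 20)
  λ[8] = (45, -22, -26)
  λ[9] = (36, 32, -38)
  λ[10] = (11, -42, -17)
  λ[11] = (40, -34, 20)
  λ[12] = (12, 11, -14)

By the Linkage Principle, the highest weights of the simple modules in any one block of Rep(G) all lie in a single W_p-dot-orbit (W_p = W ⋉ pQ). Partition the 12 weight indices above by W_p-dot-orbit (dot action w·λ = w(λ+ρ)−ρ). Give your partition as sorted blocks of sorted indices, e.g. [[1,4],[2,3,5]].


Dynkin diagram of C (from the 4 off-diagonal −1 entries): A_3.

Each λ_j+ρ reduced to Ā_29; 3-tuples below use C's row order:

    [1] (16, 2, 9)
    [2] (0, 4, 8)
    [3] (6, 15, 2)
    [4] (16, 2, 9)
    [5] (1, 10, 11)
    [6] (16, 2, 9)
    [7] (16, 1, 5)
    [8] (0, 4, 8)
    [9] (0, 4, 8)
    [10] (0, 12, 13)
    [11] (0, 4, 8)
    [12] (0, 12, 13)

Linkage partition of the 12 weights (6 classes, p=29):

[[1, 4, 6], [2, 8, 9, 11], [3], [5], [7], [10, 12]]


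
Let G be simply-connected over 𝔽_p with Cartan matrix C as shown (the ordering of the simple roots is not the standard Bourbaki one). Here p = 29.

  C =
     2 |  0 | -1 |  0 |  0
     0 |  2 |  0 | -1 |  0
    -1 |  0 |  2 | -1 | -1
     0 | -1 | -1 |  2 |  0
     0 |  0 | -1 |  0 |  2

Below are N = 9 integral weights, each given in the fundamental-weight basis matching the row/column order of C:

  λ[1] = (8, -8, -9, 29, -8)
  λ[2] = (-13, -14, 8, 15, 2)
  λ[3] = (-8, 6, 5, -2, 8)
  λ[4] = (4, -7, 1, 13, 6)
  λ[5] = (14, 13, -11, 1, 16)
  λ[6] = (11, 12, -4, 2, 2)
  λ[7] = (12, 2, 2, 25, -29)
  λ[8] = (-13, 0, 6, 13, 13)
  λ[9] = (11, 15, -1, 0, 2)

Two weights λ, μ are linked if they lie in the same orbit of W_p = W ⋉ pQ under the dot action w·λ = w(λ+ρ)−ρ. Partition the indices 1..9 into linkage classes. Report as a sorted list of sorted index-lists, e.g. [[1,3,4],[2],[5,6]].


C ↔ D_5 under row/col permutation; |W(D_5)| = 1920.

Each λ_j+ρ reduced to Ā_29; 5-tuples below use C's row order:

  1: (5, 5, 1, 1, 7) · 2: (9, 13, 3, 0, 0) · 3: (5, 5, 1, 1, 7) · 4: (5, 5, 1, 1, 7) · 5: (5, 5, 1, 1, 7) · 6: (9, 13, 3, 0, 0) · 7: (9, 13, 3, 0, 0) · 8: (5, 5, 1, 1, 7) · 9: (9, 13, 3, 0, 0)

Partition of {1..9} into 2 W_29-dot-orbits:

[[1, 3, 4, 5, 8], [2, 6, 7, 9]]


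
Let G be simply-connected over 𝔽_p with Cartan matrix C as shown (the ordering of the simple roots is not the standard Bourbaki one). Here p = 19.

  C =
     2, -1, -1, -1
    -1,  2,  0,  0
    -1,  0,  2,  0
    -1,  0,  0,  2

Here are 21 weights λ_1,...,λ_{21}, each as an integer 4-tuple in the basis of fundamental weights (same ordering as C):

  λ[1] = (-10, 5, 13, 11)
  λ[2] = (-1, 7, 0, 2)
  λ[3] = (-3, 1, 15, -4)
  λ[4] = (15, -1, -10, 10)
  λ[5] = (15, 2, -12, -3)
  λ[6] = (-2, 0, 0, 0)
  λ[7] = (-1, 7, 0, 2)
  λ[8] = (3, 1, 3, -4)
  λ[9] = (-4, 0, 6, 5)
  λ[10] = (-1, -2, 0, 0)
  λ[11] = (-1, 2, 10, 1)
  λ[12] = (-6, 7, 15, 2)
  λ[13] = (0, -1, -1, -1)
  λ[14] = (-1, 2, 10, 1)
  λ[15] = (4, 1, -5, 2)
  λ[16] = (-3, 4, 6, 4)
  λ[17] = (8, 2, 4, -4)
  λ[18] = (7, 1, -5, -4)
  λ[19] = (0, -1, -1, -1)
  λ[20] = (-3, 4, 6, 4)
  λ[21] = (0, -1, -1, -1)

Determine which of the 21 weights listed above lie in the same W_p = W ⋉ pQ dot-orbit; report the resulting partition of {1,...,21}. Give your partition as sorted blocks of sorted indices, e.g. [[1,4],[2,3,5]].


Root system D_4: the 4×4 matrix C matches after relabeling.

W_19-reps of the 21 weights in Ā_19 (same 4-coord order as C):

  λ_1 → (2, 3, 5, 3)
  λ_2 → (0, 8, 1, 3)
  λ_3 → (0, 3, 11, 2)
  λ_4 → (0, 8, 1, 3)
  λ_5 → (0, 3, 11, 2)
  λ_6 → (1, 0, 0, 0)
  λ_7 → (0, 8, 1, 3)
  λ_8 → (1, 2, 4, 3)
  λ_9 → (1, 2, 4, 3)
  λ_10 → (1, 0, 0, 0)
  λ_11 → (0, 3, 11, 2)
  λ_12 → (0, 3, 11, 2)
  λ_13 → (1, 0, 0, 0)
  λ_14 → (0, 3, 11, 2)
  λ_15 → (1, 2, 4, 3)
  λ_16 → (2, 3, 5, 3)
  λ_17 → (2, 3, 5, 3)
  λ_18 → (1, 2, 4, 3)
  λ_19 → (1, 0, 0, 0)
  λ_20 → (2, 3, 5, 3)
  λ_21 → (1, 0, 0, 0)

5 distinct reps among the 21 weights ⇒ 5 W_19-linkage classes:

[[1, 16, 17, 20], [2, 4, 7], [3, 5, 11, 12, 14], [6, 10, 13, 19, 21], [8, 9, 15, 18]]


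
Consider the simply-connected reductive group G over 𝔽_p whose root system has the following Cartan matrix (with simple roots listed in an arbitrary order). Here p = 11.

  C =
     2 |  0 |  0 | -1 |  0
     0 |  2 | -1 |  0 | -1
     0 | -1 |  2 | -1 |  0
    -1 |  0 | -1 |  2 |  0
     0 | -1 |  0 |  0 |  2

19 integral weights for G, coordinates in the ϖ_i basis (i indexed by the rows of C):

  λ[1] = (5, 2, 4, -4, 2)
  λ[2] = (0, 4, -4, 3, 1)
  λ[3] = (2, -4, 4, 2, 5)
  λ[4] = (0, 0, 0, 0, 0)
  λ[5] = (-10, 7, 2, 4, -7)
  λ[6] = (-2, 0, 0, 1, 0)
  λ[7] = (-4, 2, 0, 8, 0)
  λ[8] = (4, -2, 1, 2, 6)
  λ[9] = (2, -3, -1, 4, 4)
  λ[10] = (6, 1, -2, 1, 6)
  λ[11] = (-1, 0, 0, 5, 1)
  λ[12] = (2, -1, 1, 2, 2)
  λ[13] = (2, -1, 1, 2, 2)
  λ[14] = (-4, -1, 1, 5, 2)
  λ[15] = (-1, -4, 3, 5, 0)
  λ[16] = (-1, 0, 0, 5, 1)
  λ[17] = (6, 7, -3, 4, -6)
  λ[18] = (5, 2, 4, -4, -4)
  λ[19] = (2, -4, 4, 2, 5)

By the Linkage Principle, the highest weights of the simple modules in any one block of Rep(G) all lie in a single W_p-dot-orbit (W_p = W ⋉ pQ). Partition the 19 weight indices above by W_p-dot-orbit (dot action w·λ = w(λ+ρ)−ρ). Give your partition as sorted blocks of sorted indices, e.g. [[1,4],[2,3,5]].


Dynkin diagram of C (from the 8 off-diagonal −1 entries): A_5.

Each λ_j+ρ reduced to Ā_11; 5-tuples below use C's row order:

  [1] (0, 3, 2, 3, 0)
  [2] (1, 2, 3, 1, 2)
  [3] (0, 3, 2, 3, 0)
  [4] (1, 1, 1, 1, 1)
  [5] (0, 1, 1, 3, 1)
  [6] (1, 1, 1, 1, 1)
  [7] (0, 1, 1, 6, 2)
  [8] (0, 1, 1, 3, 1)
  [9] (3, 0, 2, 3, 3)
  [10] (1, 1, 1, 1, 1)
  [11] (0, 1, 1, 6, 2)
  [12] (3, 0, 2, 3, 3)
  [13] (3, 0, 2, 3, 3)
  [14] (3, 0, 2, 3, 3)
  [15] (0, 1, 1, 6, 2)
  [16] (0, 1, 1, 6, 2)
  [17] (0, 1, 1, 3, 1)
  [18] (3, 0, 2, 3, 3)
  [19] (0, 3, 2, 3, 0)

These 19 weights hit 6 W_11-dot-orbits; sizes (3, 1, 3, 3, 4, 5):

[[1, 3, 19], [2], [4, 6, 10], [5, 8, 17], [7, 11, 15, 16], [9, 12, 13, 14, 18]]


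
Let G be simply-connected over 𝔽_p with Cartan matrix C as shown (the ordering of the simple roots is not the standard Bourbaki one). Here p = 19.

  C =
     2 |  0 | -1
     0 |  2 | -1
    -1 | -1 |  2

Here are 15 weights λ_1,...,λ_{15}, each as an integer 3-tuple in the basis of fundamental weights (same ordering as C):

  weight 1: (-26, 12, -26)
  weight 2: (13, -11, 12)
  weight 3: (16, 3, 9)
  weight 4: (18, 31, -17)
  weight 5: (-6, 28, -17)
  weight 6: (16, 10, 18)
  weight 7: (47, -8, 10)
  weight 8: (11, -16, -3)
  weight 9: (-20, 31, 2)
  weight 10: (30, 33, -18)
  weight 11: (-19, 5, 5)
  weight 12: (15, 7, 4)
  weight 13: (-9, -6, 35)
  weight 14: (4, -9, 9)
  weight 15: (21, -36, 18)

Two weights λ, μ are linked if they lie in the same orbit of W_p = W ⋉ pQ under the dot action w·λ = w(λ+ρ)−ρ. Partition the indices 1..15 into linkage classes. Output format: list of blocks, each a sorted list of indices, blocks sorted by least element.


Type A_3, rank 3, |W|=24; reorder rows/cols to standard.

λ_j+ρ reflected into Ā_19 (⟨·,θ^∨⟩≤19); 3-tuples as given:

  1: (6, 6, 6) · 2: (6, 2, 3) · 3: (5, 8, 2) · 4: (13, 0, 3) · 5: (6, 2, 3) · 6: (2, 8, 9) · 7: (5, 8, 2) · 8: (5, 2, 10) · 9: (13, 0, 3) · 10: (5, 2, 10) · 11: (6, 6, 6) · 12: (6, 2, 3) · 13: (5, 8, 2) · 14: (5, 8, 2) · 15: (13, 0, 3)

Partition of {1..15} into 6 W_19-dot-orbits:

[[1, 11], [2, 5, 12], [3, 7, 13, 14], [4, 9, 15], [6], [8, 10]]


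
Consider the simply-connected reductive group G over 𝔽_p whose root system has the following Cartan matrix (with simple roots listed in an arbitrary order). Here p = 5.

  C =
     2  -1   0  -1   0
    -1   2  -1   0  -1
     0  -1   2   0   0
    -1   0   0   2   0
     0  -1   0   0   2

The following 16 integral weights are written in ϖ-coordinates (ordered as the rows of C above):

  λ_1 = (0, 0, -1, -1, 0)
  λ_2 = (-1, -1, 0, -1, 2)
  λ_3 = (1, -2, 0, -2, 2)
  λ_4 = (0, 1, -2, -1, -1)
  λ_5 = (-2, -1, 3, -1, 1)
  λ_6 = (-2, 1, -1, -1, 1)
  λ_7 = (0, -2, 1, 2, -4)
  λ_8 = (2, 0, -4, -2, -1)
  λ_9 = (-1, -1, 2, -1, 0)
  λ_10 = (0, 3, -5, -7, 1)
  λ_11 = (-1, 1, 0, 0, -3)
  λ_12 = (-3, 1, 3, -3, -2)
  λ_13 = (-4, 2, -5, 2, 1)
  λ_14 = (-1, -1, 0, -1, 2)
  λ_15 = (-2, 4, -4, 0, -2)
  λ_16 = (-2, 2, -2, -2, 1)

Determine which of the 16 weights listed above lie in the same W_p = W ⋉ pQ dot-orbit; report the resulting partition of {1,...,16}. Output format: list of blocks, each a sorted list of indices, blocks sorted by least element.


C ↔ D_5 under row/col permutation; |W(D_5)| = 1920.

Each λ_j+ρ reduced to Ā_5; 5-tuples below use C's row order:

    λ_1+ρ ↦ (1, 1, 0, 0, 1)
    λ_2+ρ ↦ (0, 0, 1, 0, 3)
    λ_3+ρ ↦ (0, 1, 0, 1, 2)
    λ_4+ρ ↦ (1, 1, 1, 0, 0)
    λ_5+ρ ↦ (0, 0, 3, 0, 1)
    λ_6+ρ ↦ (0, 1, 0, 1, 2)
    λ_7+ρ ↦ (1, 1, 0, 0, 1)
    λ_8+ρ ↦ (0, 0, 1, 1, 2)
    λ_9+ρ ↦ (0, 0, 3, 0, 1)
    λ_10+ρ ↦ (0, 1, 0, 1, 2)
    λ_11+ρ ↦ (0, 0, 1, 1, 2)
    λ_12+ρ ↦ (0, 0, 1, 1, 2)
    λ_13+ρ ↦ (0, 1, 0, 1, 2)
    λ_14+ρ ↦ (0, 0, 1, 0, 3)
    λ_15+ρ ↦ (0, 0, 3, 0, 1)
    λ_16+ρ ↦ (0, 0, 1, 1, 2)

Linkage partition of the 16 weights (6 classes, p=5):

[[1, 7], [2, 14], [3, 6, 10, 13], [4], [5, 9, 15], [8, 11, 12, 16]]


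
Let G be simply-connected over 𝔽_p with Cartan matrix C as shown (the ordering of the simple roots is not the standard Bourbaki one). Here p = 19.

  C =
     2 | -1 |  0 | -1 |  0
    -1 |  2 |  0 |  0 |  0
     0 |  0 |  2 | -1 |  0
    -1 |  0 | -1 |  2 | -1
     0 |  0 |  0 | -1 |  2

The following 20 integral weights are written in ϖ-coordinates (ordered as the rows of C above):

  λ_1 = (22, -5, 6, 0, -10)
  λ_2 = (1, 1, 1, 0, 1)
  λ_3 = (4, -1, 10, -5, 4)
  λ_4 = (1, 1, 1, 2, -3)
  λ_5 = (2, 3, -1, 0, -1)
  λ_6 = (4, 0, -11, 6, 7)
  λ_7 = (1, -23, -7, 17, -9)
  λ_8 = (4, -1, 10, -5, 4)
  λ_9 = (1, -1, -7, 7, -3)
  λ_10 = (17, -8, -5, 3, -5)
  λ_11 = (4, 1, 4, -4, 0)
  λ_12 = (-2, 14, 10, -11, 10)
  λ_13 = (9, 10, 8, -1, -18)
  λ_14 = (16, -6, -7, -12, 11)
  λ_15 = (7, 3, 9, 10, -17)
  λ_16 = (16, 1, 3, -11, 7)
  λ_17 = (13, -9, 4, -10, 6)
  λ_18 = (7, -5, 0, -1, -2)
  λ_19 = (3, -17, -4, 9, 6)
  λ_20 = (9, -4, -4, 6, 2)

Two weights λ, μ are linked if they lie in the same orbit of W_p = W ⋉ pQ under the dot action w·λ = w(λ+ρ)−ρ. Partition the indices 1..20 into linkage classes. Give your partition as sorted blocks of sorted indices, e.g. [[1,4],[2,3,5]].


Type D_5, rank 5, |W|=1920; reorder rows/cols to standard.

Ā_19 reps of the 20 weights (D_5, coords as presented):

    λ_1 → (3, 4, 0, 1, 0)
    λ_2 → (2, 2, 2, 1, 2)
    λ_3 → (1, 0, 7, 4, 1)
    λ_4 → (2, 2, 2, 1, 2)
    λ_5 → (3, 4, 0, 1, 0)
    λ_6 → (1, 1, 7, 1, 5)
    λ_7 → (1, 1, 7, 1, 5)
    λ_8 → (1, 0, 7, 4, 1)
    λ_9 → (2, 0, 6, 0, 2)
    λ_10 → (3, 4, 0, 1, 0)
    λ_11 → (2, 2, 2, 1, 2)
    λ_12 → (3, 4, 0, 1, 0)
    λ_13 → (2, 0, 6, 0, 2)
    λ_14 → (1, 0, 7, 4, 1)
    λ_15 → (3, 5, 4, 0, 2)
    λ_16 → (2, 0, 6, 0, 2)
    λ_17 → (3, 5, 4, 0, 2)
    λ_18 → (3, 4, 0, 1, 0)
    λ_19 → (2, 2, 2, 1, 2)
    λ_20 → (2, 2, 2, 1, 2)

6 distinct reps among the 20 weights ⇒ 6 W_19-linkage classes:

[[1, 5, 10, 12, 18], [2, 4, 11, 19, 20], [3, 8, 14], [6, 7], [9, 13, 16], [15, 17]]


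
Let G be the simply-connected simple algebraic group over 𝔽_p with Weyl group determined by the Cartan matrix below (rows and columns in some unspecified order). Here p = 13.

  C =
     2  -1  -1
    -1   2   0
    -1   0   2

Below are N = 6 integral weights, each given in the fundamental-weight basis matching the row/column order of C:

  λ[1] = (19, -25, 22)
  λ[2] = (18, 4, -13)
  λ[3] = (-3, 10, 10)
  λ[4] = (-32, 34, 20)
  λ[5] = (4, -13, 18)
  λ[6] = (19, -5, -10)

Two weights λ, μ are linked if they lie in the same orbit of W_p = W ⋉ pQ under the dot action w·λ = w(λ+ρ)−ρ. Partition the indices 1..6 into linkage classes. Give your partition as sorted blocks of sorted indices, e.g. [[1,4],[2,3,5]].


C ↔ A_3 under row/col permutation; |W(A_3)| = 24.

W_13-reps of the 6 weights in Ā_13 (same 3-coord order as C):

  1: (4, 3, 2)
  2: (1, 6, 1)
  3: (2, 2, 2)
  4: (4, 1, 5)
  5: (1, 6, 1)
  6: (4, 3, 2)

Partition of {1..6} into 4 W_13-dot-orbits:

[[1, 6], [2, 5], [3], [4]]


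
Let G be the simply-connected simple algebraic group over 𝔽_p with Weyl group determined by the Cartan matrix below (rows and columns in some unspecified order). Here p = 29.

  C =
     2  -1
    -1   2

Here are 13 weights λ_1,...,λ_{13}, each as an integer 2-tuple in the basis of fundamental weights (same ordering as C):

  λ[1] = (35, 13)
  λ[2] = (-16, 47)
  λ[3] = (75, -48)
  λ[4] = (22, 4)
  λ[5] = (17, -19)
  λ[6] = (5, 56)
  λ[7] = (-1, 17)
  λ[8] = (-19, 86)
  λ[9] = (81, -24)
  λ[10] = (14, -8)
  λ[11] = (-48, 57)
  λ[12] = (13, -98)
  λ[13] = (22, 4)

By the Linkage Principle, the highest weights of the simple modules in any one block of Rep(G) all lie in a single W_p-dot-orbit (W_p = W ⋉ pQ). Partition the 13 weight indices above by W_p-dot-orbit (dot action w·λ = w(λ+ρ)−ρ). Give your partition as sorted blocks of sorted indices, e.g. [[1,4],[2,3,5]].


Cartan matrix: type A_2 (|W|=6); un-permuting the 2 rows.

Folding the 13 weights λ_j+ρ into Ā_29 (reps in the given 2-coord order):

  λ_1+ρ ↦ (8, 7) · λ_2+ρ ↦ (4, 10) · λ_3+ρ ↦ (0, 18) · λ_4+ρ ↦ (23, 5) · λ_5+ρ ↦ (0, 18) · λ_6+ρ ↦ (23, 5) · λ_7+ρ ↦ (0, 18) · λ_8+ρ ↦ (0, 18) · λ_9+ρ ↦ (23, 5) · λ_10+ρ ↦ (8, 7) · λ_11+ρ ↦ (0, 18) · λ_12+ρ ↦ (4, 10) · λ_13+ρ ↦ (23, 5)

Partition of {1..13} into 4 W_29-dot-orbits:

[[1, 10], [2, 12], [3, 5, 7, 8, 11], [4, 6, 9, 13]]


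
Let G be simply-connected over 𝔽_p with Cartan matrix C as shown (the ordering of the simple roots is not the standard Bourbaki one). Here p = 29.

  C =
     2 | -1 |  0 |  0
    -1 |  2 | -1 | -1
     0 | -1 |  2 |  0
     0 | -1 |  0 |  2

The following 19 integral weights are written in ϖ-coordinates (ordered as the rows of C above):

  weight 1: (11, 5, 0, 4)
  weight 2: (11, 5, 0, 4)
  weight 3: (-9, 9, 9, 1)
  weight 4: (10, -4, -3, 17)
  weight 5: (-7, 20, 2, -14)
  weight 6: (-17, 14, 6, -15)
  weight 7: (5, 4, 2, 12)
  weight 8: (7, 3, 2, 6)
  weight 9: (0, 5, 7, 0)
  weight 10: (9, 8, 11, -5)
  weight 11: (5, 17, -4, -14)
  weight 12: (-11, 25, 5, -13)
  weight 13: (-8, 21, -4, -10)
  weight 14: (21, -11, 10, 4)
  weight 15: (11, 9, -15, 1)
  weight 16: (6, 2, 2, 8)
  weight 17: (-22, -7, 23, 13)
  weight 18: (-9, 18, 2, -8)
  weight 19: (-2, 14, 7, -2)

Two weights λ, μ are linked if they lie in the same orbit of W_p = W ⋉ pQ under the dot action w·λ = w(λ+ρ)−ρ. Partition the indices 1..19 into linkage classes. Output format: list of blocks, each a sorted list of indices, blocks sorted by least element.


Type D_4, rank 4, |W|=192; reorder rows/cols to standard.

Ā_29 reps of the 19 weights (D_4, coords as presented):

  λ_1 → (12, 5, 1, 5)
  λ_2 → (12, 5, 1, 5)
  λ_3 → (8, 2, 10, 2)
  λ_4 → (6, 2, 3, 13)
  λ_5 → (6, 2, 3, 13)
  λ_6 → (1, 6, 8, 1)
  λ_7 → (6, 2, 3, 13)
  λ_8 → (8, 4, 3, 7)
  λ_9 → (1, 6, 8, 1)
  λ_10 → (8, 2, 10, 2)
  λ_11 → (6, 2, 3, 13)
  λ_12 → (7, 3, 3, 9)
  λ_13 → (7, 3, 3, 9)
  λ_14 → (12, 5, 1, 5)
  λ_15 → (8, 2, 10, 2)
  λ_16 → (7, 3, 3, 9)
  λ_17 → (6, 2, 3, 13)
  λ_18 → (8, 4, 3, 7)
  λ_19 → (1, 6, 8, 1)

Linkage partition of the 19 weights (6 classes, p=29):

[[1, 2, 14], [3, 10, 15], [4, 5, 7, 11, 17], [6, 9, 19], [8, 18], [12, 13, 16]]


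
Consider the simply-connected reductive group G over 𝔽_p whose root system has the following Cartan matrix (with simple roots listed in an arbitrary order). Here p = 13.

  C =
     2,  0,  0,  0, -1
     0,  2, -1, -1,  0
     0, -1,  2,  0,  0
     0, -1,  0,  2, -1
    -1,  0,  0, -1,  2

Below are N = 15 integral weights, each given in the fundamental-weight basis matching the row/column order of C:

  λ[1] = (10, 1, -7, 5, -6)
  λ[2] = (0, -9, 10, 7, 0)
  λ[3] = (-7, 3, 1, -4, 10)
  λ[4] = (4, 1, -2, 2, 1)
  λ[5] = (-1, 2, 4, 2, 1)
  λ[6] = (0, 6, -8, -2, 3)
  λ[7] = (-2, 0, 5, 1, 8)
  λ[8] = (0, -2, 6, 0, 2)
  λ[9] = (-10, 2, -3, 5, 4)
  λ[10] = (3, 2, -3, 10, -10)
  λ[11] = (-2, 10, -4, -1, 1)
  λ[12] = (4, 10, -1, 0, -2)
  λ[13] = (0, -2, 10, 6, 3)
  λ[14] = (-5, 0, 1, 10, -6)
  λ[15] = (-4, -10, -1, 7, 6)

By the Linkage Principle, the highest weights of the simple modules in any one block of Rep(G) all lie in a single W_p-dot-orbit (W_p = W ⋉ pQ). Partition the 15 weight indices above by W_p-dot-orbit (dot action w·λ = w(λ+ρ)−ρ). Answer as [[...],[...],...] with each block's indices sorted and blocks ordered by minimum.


Root system A_5: the 5×5 matrix C matches after relabeling.

Folding the 15 weights λ_j+ρ into Ā_13 (reps in the given 5-coord order):

  λ_1+ρ ↦ (5, 1, 1, 3, 2) · λ_2+ρ ↦ (1, 8, 3, 0, 1) · λ_3+ρ ↦ (5, 1, 1, 3, 2) · λ_4+ρ ↦ (5, 1, 1, 3, 2) · λ_5+ρ ↦ (0, 3, 5, 3, 2) · λ_6+ρ ↦ (1, 1, 6, 0, 3) · λ_7+ρ ↦ (4, 1, 1, 2, 4) · λ_8+ρ ↦ (1, 1, 6, 0, 3) · λ_9+ρ ↦ (4, 1, 1, 2, 4) · λ_10+ρ ↦ (4, 1, 1, 2, 4) · λ_11+ρ ↦ (1, 8, 3, 0, 1) · λ_12+ρ ↦ (1, 8, 3, 0, 1) · λ_13+ρ ↦ (4, 1, 1, 2, 4) · λ_14+ρ ↦ (4, 1, 1, 2, 4) · λ_15+ρ ↦ (1, 1, 6, 0, 3)

Partition of {1..15} into 5 W_13-dot-orbits:

[[1, 3, 4], [2, 11, 12], [5], [6, 8, 15], [7, 9, 10, 13, 14]]


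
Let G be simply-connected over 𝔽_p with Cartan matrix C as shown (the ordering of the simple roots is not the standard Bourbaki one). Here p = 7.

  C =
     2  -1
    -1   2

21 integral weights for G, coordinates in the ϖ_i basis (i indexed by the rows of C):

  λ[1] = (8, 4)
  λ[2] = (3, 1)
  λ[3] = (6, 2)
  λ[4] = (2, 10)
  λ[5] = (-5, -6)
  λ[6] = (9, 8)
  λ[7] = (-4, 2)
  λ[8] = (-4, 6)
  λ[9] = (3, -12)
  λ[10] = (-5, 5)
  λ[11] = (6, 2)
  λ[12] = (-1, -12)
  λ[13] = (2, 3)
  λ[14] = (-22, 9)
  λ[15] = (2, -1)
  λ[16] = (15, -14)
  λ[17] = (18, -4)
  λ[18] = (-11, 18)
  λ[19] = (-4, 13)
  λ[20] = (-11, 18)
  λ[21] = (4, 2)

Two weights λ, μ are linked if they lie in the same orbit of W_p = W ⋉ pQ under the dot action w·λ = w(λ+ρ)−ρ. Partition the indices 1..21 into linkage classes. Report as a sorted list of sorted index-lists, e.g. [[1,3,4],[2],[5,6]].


C ↔ A_2 under row/col permutation; |W(A_2)| = 6.

Alcove-folded reps (p=7, 21 weights, presented ϖ-order):

  λ_1 → (0, 2);  λ_2 → (4, 2);  λ_3 → (4, 0);  λ_4 → (4, 0);  λ_5 → (3, 2);  λ_6 → (3, 2);  λ_7 → (3, 0);  λ_8 → (3, 4);  λ_9 → (3, 0);  λ_10 → (4, 2);  λ_11 → (4, 0);  λ_12 → (3, 4);  λ_13 → (3, 4);  λ_14 → (3, 4);  λ_15 → (3, 0);  λ_16 → (4, 2);  λ_17 → (3, 2);  λ_18 → (3, 2);  λ_19 → (4, 0);  λ_20 → (3, 2);  λ_21 → (4, 2)

The 21 indices split into 6 linkage classes (same alcove rep ⇔ same W_7-dot-orbit):

[[1], [2, 10, 16, 21], [3, 4, 11, 19], [5, 6, 17, 18, 20], [7, 9, 15], [8, 12, 13, 14]]


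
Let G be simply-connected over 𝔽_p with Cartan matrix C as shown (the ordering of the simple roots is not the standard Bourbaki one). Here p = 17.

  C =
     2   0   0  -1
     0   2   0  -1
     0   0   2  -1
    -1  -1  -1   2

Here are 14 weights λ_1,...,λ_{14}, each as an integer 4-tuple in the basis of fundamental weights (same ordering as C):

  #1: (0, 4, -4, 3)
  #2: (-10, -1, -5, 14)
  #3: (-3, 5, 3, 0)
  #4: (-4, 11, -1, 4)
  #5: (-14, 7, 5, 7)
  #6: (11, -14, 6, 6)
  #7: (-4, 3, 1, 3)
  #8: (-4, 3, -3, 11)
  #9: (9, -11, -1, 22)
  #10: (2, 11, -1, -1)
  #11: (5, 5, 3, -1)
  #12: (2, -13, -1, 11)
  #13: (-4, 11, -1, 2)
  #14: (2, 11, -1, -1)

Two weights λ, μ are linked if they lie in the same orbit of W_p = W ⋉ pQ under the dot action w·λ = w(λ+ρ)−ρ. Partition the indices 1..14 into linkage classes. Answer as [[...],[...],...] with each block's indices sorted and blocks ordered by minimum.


D_4 Cartan matrix, 4 simple roots permuted; ρ=(1,1,1,1).

Alcove-folded reps (p=17, 14 weights, presented ϖ-order):

    1: (1, 5, 3, 1)
    2: (9, 0, 4, 2)
    3: (1, 5, 3, 1)
    4: (3, 12, 0, 0)
    5: (8, 3, 1, 0)
    6: (3, 4, 2, 1)
    7: (3, 4, 2, 1)
    8: (3, 4, 2, 1)
    9: (6, 6, 4, 0)
    10: (3, 12, 0, 0)
    11: (6, 6, 4, 0)
    12: (3, 12, 0, 0)
    13: (3, 12, 0, 0)
    14: (3, 12, 0, 0)

Grouping the 14 weights by Ā_17-representative: 6 linkage classes.

[[1, 3], [2], [4, 10, 12, 13, 14], [5], [6, 7, 8], [9, 11]]


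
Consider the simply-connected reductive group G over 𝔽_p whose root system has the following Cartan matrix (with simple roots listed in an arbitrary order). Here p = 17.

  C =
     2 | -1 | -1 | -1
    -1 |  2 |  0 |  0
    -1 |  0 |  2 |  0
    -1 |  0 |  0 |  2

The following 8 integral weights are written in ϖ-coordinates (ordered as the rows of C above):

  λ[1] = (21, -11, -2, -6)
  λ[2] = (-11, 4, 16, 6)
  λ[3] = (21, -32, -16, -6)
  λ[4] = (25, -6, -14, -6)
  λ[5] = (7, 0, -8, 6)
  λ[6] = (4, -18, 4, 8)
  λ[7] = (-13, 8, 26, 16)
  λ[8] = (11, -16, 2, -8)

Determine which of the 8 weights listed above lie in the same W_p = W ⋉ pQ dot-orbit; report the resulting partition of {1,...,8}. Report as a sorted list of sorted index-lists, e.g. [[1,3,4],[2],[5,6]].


Root system D_4: the 4×4 matrix C matches after relabeling.

Ā_17 reps of the 8 weights (D_4, coords as presented):

  λ_1 → (1, 5, 4, 0);  λ_2 → (0, 5, 7, 3);  λ_3 → (0, 5, 7, 3);  λ_4 → (1, 4, 4, 4);  λ_5 → (1, 1, 7, 7);  λ_6 → (0, 5, 7, 3);  λ_7 → (0, 5, 7, 3);  λ_8 → (0, 5, 7, 3)

These 8 weights hit 4 W_17-dot-orbits; sizes (1, 5, 1, 1):

[[1], [2, 3, 6, 7, 8], [4], [5]]


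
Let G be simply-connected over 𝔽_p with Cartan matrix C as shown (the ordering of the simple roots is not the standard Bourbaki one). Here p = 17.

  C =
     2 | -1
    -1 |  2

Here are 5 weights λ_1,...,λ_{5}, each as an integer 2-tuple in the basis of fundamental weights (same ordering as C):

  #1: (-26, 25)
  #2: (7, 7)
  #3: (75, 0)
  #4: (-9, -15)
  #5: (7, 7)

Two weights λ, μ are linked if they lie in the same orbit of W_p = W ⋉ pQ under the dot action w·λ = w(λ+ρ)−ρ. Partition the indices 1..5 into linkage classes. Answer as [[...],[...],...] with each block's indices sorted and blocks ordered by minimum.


A_2 Cartan matrix, 2 simple roots permuted; ρ=(1,1).

Each λ_j+ρ reduced to Ā_17; 2-tuples below use C's row order:

  1: (8, 8) · 2: (8, 8) · 3: (8, 8) · 4: (9, 3) · 5: (8, 8)

Partition of {1..5} into 2 W_17-dot-orbits:

[[1, 2, 3, 5], [4]]


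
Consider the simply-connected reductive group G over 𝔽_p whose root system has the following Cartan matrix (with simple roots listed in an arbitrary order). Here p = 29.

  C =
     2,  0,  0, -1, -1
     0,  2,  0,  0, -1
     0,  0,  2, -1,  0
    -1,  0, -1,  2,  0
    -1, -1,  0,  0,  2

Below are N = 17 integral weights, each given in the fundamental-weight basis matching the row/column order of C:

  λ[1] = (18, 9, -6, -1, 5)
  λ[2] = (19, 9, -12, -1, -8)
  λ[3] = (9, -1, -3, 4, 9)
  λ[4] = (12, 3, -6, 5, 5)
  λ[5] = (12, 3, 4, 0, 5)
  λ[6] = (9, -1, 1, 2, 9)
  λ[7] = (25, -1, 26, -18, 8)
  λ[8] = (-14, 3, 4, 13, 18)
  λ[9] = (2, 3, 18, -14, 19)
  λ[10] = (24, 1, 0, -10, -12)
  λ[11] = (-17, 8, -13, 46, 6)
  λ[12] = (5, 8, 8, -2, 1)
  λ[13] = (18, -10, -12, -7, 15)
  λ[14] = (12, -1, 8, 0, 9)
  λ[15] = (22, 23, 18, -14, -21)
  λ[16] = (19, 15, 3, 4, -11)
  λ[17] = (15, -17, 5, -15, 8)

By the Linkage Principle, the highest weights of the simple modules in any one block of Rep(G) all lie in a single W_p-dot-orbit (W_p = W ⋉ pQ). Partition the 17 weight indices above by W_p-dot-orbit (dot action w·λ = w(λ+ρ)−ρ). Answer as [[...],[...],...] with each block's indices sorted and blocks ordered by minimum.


Cartan matrix: type A_5 (|W|=720); un-permuting the 5 rows.

W_29-reps of the 17 weights in Ā_29 (same 5-coord order as C):

    1: (13, 4, 5, 1, 6)
    2: (2, 3, 0, 11, 7)
    3: (10, 0, 2, 3, 10)
    4: (13, 4, 5, 1, 6)
    5: (13, 4, 5, 1, 6)
    6: (10, 0, 2, 3, 10)
    7: (2, 3, 0, 11, 7)
    8: (13, 4, 5, 1, 6)
    9: (10, 0, 2, 3, 10)
    10: (5, 9, 8, 1, 2)
    11: (2, 3, 0, 11, 7)
    12: (5, 9, 8, 1, 2)
    13: (2, 3, 0, 11, 7)
    14: (13, 4, 5, 1, 6)
    15: (10, 0, 2, 3, 10)
    16: (10, 0, 2, 3, 10)
    17: (5, 9, 8, 1, 2)

The 17 indices split into 4 linkage classes (same alcove rep ⇔ same W_29-dot-orbit):

[[1, 4, 5, 8, 14], [2, 7, 11, 13], [3, 6, 9, 15, 16], [10, 12, 17]]


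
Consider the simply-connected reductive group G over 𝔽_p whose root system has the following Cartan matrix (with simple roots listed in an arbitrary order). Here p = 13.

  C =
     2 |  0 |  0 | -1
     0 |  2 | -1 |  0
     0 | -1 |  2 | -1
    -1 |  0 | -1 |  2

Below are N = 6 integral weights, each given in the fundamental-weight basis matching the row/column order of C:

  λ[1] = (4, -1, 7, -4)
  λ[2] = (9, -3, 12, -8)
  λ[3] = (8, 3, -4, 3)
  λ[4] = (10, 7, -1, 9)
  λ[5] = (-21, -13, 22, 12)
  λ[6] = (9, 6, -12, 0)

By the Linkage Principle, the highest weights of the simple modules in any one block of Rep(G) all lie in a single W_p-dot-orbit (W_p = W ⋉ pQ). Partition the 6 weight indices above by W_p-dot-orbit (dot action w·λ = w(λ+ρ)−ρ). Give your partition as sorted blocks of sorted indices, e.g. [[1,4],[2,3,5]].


C ↔ A_4 under row/col permutation; |W(A_4)| = 120.

W_13-reps of the 6 weights in Ā_13 (same 4-coord order as C):

  1: (2, 0, 5, 3)
  2: (0, 1, 3, 7)
  3: (8, 0, 3, 1)
  4: (2, 0, 5, 3)
  5: (0, 1, 3, 7)
  6: (0, 1, 3, 7)

These 6 weights hit 3 W_13-dot-orbits; sizes (2, 3, 1):

[[1, 4], [2, 5, 6], [3]]


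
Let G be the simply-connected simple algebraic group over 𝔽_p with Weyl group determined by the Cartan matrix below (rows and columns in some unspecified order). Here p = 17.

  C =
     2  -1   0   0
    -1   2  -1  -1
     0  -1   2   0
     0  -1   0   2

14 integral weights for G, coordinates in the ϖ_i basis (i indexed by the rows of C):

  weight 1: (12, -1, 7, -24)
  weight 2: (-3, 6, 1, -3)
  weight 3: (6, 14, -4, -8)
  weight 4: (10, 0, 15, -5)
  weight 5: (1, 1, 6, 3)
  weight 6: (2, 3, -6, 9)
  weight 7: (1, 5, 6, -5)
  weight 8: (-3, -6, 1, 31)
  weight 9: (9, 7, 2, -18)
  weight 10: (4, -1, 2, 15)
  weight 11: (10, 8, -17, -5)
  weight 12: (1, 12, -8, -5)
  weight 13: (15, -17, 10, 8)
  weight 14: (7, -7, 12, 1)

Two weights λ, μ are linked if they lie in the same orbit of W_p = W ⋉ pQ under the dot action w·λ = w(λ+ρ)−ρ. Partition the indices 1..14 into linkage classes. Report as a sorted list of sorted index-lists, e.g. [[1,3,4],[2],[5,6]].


Dynkin diagram of C (from the 6 off-diagonal −1 entries): D_4.

λ_j+ρ reflected into Ā_17 (⟨·,θ^∨⟩≤17); 4-tuples as given:

  λ_1+ρ ↦ (2, 2, 7, 4);  λ_2+ρ ↦ (2, 3, 2, 2);  λ_3+ρ ↦ (2, 3, 2, 2);  λ_4+ρ ↦ (0, 1, 5, 7);  λ_5+ρ ↦ (2, 2, 7, 4);  λ_6+ρ ↦ (2, 1, 4, 9);  λ_7+ρ ↦ (2, 2, 7, 4);  λ_8+ρ ↦ (2, 3, 2, 2);  λ_9+ρ ↦ (0, 1, 5, 7);  λ_10+ρ ↦ (2, 1, 4, 9);  λ_11+ρ ↦ (0, 1, 5, 7);  λ_12+ρ ↦ (2, 2, 7, 4);  λ_13+ρ ↦ (0, 1, 5, 7);  λ_14+ρ ↦ (2, 2, 7, 4)

Grouping the 14 weights by Ā_17-representative: 4 linkage classes.

[[1, 5, 7, 12, 14], [2, 3, 8], [4, 9, 11, 13], [6, 10]]


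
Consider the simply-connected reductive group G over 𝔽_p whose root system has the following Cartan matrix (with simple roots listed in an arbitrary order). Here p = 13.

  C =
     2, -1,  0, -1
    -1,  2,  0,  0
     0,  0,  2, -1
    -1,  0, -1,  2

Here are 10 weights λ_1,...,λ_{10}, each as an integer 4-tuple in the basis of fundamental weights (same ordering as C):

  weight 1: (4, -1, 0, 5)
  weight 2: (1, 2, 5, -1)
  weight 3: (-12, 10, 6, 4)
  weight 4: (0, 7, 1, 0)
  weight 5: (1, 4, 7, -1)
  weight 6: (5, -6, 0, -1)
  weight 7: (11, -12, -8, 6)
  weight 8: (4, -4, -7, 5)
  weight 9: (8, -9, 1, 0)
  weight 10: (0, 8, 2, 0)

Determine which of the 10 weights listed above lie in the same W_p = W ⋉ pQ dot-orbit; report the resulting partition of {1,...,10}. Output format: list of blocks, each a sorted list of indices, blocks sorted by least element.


Dynkin diagram of C (from the 6 off-diagonal −1 entries): A_4.

Each λ_j+ρ reduced to Ā_13; 4-tuples below use C's row order:

  [1] (5, 0, 1, 6);  [2] (2, 3, 6, 0);  [3] (5, 0, 1, 6);  [4] (1, 8, 2, 1);  [5] (2, 3, 6, 0);  [6] (1, 5, 1, 0);  [7] (1, 5, 1, 0);  [8] (2, 3, 6, 0);  [9] (1, 8, 2, 1);  [10] (1, 8, 2, 1)

Grouping the 10 weights by Ā_13-representative: 4 linkage classes.

[[1, 3], [2, 5, 8], [4, 9, 10], [6, 7]]


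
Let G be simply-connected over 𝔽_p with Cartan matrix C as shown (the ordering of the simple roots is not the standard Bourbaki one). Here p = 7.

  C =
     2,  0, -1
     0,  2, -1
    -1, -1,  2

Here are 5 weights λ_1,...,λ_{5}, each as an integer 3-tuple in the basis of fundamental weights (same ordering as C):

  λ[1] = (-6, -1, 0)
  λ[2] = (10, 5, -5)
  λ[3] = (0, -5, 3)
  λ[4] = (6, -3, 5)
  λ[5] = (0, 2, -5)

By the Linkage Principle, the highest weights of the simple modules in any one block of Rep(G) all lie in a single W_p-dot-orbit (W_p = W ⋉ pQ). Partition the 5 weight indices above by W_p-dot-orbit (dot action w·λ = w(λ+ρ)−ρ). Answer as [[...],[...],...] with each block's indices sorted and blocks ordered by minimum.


C ↔ A_3 under row/col permutation; |W(A_3)| = 24.

W_7-reps of the 5 weights in Ā_7 (same 3-coord order as C):

  [1] (1, 4, 0);  [2] (1, 4, 0);  [3] (1, 4, 0);  [4] (1, 4, 0);  [5] (3, 1, 0)

Linkage partition of the 5 weights (2 classes, p=7):

[[1, 2, 3, 4], [5]]


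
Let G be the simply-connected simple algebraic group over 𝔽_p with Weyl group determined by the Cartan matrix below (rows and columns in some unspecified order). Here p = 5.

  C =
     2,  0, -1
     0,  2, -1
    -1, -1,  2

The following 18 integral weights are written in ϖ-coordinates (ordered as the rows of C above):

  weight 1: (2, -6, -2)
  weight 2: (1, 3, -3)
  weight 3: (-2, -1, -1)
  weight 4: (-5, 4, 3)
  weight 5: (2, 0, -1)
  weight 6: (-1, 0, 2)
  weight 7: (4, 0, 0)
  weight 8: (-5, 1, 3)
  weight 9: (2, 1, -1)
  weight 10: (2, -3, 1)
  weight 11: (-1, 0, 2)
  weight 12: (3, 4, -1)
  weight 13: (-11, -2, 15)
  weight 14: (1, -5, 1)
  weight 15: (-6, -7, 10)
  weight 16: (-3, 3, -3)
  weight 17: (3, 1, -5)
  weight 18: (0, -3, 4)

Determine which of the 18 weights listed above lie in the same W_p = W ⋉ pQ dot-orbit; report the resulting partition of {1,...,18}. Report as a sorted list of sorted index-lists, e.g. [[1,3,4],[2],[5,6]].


C ↔ A_3 under row/col permutation; |W(A_3)| = 24.

Folding the 18 weights λ_j+ρ into Ā_5 (reps in the given 3-coord order):

    [1] (2, 0, 2)
    [2] (0, 2, 2)
    [3] (0, 1, 0)
    [4] (0, 1, 0)
    [5] (3, 1, 0)
    [6] (0, 1, 3)
    [7] (3, 1, 0)
    [8] (3, 1, 0)
    [9] (3, 2, 0)
    [10] (3, 2, 0)
    [11] (0, 1, 3)
    [12] (0, 1, 0)
    [13] (0, 1, 0)
    [14] (0, 2, 2)
    [15] (0, 1, 0)
    [16] (2, 0, 2)
    [17] (0, 2, 2)
    [18] (0, 1, 3)

Linkage partition of the 18 weights (6 classes, p=5):

[[1, 16], [2, 14, 17], [3, 4, 12, 13, 15], [5, 7, 8], [6, 11, 18], [9, 10]]


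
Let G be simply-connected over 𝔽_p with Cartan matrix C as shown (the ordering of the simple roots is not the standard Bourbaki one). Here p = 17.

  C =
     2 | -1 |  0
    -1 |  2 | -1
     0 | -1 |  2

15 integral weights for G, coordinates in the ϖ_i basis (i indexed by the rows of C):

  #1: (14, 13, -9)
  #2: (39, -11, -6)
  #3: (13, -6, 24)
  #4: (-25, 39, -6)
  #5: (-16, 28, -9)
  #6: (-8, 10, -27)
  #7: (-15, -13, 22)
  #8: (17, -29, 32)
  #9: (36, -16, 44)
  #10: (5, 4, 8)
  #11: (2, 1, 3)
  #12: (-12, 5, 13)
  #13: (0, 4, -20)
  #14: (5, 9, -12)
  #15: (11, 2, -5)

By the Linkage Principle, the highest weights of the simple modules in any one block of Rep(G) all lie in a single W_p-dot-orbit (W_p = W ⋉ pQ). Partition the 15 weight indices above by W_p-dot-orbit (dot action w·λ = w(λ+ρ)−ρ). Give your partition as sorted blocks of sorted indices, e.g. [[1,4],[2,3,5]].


Dynkin diagram of C (from the 4 off-diagonal −1 entries): A_3.

Alcove-folded reps (p=17, 15 weights, presented ϖ-order):

  λ_1 → (3, 2, 4)
  λ_2 → (6, 2, 5)
  λ_3 → (5, 3, 0)
  λ_4 → (5, 1, 10)
  λ_5 → (3, 2, 4)
  λ_6 → (6, 2, 5)
  λ_7 → (3, 5, 6)
  λ_8 → (5, 1, 10)
  λ_9 → (11, 1, 3)
  λ_10 → (3, 5, 6)
  λ_11 → (3, 2, 4)
  λ_12 → (3, 5, 6)
  λ_13 → (11, 1, 3)
  λ_14 → (5, 1, 10)
  λ_15 → (11, 1, 3)

Partition of {1..15} into 6 W_17-dot-orbits:

[[1, 5, 11], [2, 6], [3], [4, 8, 14], [7, 10, 12], [9, 13, 15]]


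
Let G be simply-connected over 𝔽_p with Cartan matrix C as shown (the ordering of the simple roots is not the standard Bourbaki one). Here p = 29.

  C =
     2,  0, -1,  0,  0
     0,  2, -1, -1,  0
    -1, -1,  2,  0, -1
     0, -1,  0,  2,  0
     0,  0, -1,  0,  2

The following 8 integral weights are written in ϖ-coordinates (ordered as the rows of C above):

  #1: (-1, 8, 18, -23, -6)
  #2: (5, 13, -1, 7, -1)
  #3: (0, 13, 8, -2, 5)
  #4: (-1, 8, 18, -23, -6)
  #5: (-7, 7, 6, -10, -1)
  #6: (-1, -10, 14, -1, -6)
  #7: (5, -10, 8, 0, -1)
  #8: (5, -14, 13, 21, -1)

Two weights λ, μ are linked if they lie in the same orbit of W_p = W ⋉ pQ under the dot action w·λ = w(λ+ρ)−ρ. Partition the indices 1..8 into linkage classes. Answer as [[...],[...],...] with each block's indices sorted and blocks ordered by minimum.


Root system D_5: the 5×5 matrix C matches after relabeling.

Alcove-folded reps (p=29, 8 weights, presented ϖ-order):

    λ_1 → (0, 0, 1, 9, 5)
    λ_2 → (6, 1, 0, 8, 0)
    λ_3 → (0, 0, 1, 9, 5)
    λ_4 → (0, 0, 1, 9, 5)
    λ_5 → (6, 1, 0, 8, 0)
    λ_6 → (0, 0, 1, 9, 5)
    λ_7 → (6, 1, 0, 8, 0)
    λ_8 → (6, 1, 0, 8, 0)

These 8 weights hit 2 W_29-dot-orbits; sizes (4, 4):

[[1, 3, 4, 6], [2, 5, 7, 8]]


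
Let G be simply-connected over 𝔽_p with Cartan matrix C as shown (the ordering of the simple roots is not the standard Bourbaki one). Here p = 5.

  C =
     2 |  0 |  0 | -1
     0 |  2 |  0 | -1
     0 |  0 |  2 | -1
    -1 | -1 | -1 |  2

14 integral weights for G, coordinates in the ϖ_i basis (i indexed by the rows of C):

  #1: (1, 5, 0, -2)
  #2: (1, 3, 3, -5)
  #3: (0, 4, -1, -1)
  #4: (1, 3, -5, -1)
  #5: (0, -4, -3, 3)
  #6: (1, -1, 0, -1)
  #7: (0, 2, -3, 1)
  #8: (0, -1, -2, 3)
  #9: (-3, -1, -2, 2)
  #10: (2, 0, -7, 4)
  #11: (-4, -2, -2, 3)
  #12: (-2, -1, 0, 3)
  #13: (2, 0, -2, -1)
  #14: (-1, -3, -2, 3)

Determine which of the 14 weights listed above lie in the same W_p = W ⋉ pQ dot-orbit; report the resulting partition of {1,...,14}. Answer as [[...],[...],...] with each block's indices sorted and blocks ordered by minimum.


Cartan matrix: type D_4 (|W|=192); un-permuting the 4 rows.

Each λ_j+ρ reduced to Ā_5; 4-tuples below use C's row order:

  1: (0, 2, 1, 1)
  2: (2, 0, 0, 1)
  3: (0, 4, 1, 0)
  4: (2, 0, 0, 1)
  5: (0, 2, 1, 1)
  6: (2, 0, 1, 0)
  7: (0, 2, 1, 1)
  8: (1, 0, 1, 0)
  9: (2, 0, 1, 0)
  10: (0, 2, 1, 1)
  11: (2, 0, 0, 1)
  12: (1, 0, 1, 0)
  13: (2, 0, 0, 1)
  14: (0, 2, 1, 1)

These 14 weights hit 5 W_5-dot-orbits; sizes (5, 4, 1, 2, 2):

[[1, 5, 7, 10, 14], [2, 4, 11, 13], [3], [6, 9], [8, 12]]


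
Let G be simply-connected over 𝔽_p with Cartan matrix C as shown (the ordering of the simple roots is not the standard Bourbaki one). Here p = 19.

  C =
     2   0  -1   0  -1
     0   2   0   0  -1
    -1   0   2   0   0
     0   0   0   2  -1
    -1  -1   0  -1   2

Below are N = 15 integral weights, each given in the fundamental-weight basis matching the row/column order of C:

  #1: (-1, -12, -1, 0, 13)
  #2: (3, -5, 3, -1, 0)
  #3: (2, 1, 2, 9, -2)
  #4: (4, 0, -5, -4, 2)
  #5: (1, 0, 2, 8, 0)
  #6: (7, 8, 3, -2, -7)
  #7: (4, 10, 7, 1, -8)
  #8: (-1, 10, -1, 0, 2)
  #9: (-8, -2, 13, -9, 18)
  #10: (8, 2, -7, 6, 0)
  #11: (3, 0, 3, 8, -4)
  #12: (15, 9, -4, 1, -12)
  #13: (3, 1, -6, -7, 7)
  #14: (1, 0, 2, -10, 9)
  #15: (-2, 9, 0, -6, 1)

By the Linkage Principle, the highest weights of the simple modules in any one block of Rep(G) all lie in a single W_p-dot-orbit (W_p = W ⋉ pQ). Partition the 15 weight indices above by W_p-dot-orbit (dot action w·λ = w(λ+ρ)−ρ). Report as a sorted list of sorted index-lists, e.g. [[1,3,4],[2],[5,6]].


Root system D_5: the 5×5 matrix C matches after relabeling.

λ_j+ρ reflected into Ā_19 (⟨·,θ^∨⟩≤19); 5-tuples as given:

    λ_1+ρ ↦ (0, 11, 0, 1, 3)
    λ_2+ρ ↦ (1, 1, 4, 3, 0)
    λ_3+ρ ↦ (2, 1, 3, 9, 1)
    λ_4+ρ ↦ (1, 1, 4, 3, 0)
    λ_5+ρ ↦ (2, 1, 3, 9, 1)
    λ_6+ρ ↦ (1, 2, 4, 6, 1)
    λ_7+ρ ↦ (2, 4, 6, 5, 0)
    λ_8+ρ ↦ (0, 11, 0, 1, 3)
    λ_9+ρ ↦ (0, 6, 3, 1, 1)
    λ_10+ρ ↦ (1, 2, 4, 6, 1)
    λ_11+ρ ↦ (1, 2, 4, 6, 1)
    λ_12+ρ ↦ (2, 1, 3, 9, 1)
    λ_13+ρ ↦ (1, 2, 4, 6, 1)
    λ_14+ρ ↦ (2, 1, 3, 9, 1)
    λ_15+ρ ↦ (0, 6, 3, 1, 1)

Linkage partition of the 15 weights (6 classes, p=19):

[[1, 8], [2, 4], [3, 5, 12, 14], [6, 10, 11, 13], [7], [9, 15]]
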